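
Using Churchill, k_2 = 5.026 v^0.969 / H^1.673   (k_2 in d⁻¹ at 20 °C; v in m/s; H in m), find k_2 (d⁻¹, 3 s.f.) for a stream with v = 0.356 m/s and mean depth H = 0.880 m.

k_2 = 5.026 × 0.356^0.969 / 0.880^1.673 = 5.026 × 0.3676 / 0.8075 = 2.288 d⁻¹.

k_2 ≈ 2.29 d⁻¹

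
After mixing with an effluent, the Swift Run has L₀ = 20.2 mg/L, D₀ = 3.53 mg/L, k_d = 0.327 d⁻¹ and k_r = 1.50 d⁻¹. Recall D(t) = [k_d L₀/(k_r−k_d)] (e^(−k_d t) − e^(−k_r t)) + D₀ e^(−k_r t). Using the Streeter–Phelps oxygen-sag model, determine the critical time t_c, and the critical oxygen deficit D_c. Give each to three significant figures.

With k_r/k_d = 4.587 and 1 − D₀(k_r−k_d)/(k_d L₀) = 0.3731,
t_c = ln(4.587 × 0.3731) / (1.50 − 0.327) = ln(1.712) / 1.173 = 0.5374/1.173 = 0.4582 d.
D_c = (k_d/k_r) L₀ e^(−k_d t_c) = (0.327/1.50) × 20.2 × e^(−0.327×0.4582) = 0.2180 × 20.2 × 0.8609 = 3.791 mg/L.

t_c ≈ 0.458 d; D_c ≈ 3.79 mg/L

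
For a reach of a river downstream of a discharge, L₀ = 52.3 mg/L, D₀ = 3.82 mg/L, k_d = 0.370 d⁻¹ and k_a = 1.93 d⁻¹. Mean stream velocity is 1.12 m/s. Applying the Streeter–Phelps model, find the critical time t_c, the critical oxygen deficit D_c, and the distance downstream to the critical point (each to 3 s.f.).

With k_a/k_d = 5.216 and 1 − D₀(k_a−k_d)/(k_d L₀) = 0.6920,
t_c = ln(5.216 × 0.6920) / (1.93 − 0.370) = ln(3.610) / 1.560 = 1.284/1.560 = 0.8229 d.
L(t_c) = L₀ e^(−k_d t_c) = 52.3 × 0.7375 = 38.57 mg/L, and at the critical point k_a D_c = k_d L, so D_c = (0.370/1.93) × 38.57 = 7.395 mg/L.
x_c = v t_c = 1.12 m/s × 0.8229 d × 86400 s/d = 79630 m ≈ 79.6 km.

t_c ≈ 0.823 d; D_c ≈ 7.39 mg/L; x_c ≈ 79.6 km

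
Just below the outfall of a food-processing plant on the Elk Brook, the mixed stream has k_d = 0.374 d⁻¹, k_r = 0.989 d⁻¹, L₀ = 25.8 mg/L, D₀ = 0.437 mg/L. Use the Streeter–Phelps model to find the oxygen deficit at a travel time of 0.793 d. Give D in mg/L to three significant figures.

D ≈ 4.70 mg/L

k_d L₀/(k_r−k_d) = 0.374×25.8/(0.989−0.374) = 9.649/0.6150 = 15.69 mg/L.
e^(−k_d t) = e^(−0.374×0.7930) = 0.7434; e^(−k_r t) = e^(−0.989×0.7930) = 0.4564.
D = 15.69 × (0.7434 − 0.4564) + 0.437 × 0.4564 = 4.501 + 0.1995 = 4.701 mg/L.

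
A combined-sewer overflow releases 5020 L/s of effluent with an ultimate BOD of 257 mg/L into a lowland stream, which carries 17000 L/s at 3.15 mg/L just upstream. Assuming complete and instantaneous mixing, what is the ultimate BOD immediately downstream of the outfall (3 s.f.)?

Flow-weighted mixing: C = (Q_r C_r + Q_w C_w)/(Q_r + Q_w)
= (17000×3.15 + 5020×257)/(17000 + 5020) = 1.344×10^6/22020 = 61.02 mg/L.

61.0 mg/L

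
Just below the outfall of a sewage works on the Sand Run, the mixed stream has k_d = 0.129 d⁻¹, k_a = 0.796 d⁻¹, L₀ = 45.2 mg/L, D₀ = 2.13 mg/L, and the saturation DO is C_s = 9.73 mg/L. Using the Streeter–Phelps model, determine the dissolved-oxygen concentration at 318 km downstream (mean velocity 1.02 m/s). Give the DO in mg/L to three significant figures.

DO ≈ 4.62 mg/L

Travel time t = x/v = 318 km / (1.02 m/s) = 318000 m / 1.02 m/s = 311800 s = 3.608 d.
k_d L₀/(k_a−k_d) = 0.129×45.2/(0.796−0.129) = 5.831/0.6670 = 8.742 mg/L.
e^(−k_d t) = e^(−0.129×3.608) = 0.6278; e^(−k_a t) = e^(−0.796×3.608) = 0.05657.
D = 8.742 × (0.6278 − 0.05657) + 2.13 × 0.05657 = 4.994 + 0.1205 = 5.114 mg/L.
DO = C_s − D = 9.73 − 5.114 = 4.616 mg/L.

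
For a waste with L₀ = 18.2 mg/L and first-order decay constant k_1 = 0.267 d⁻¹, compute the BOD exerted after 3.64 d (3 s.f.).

y ≈ 11.3 mg/L

y_t = L₀(1 − e^(−k_1 t)) = 18.2 × (1 − e^(−0.267×3.64))
= 18.2 × (1 − 0.3784) = 18.2 × 0.6216 = 11.31 mg/L.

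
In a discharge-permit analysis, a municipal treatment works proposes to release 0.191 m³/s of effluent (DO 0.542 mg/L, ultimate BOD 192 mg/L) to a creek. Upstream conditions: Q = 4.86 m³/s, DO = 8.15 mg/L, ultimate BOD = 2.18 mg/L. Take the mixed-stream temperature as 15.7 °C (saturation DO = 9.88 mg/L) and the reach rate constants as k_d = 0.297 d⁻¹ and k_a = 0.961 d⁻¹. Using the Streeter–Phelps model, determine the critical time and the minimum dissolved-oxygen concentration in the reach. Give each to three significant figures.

Mixed DO = (4.86×8.15 + 0.191×0.542)/(4.86+0.191) = 39.71/5.051 = 7.862 mg/L.
Mixed L₀ = (4.86×2.18 + 0.191×192)/(5.051) = 47.27/5.051 = 9.358 mg/L.
Initial deficit D₀ = C_s − DO₀ = 9.88 − 7.862 = 2.018 mg/L.
t_c = (1/0.6640) ln[(0.961/0.297)(1 − 2.018×0.6640/(0.297×9.358))] = 1.506 × ln(1.676) = 0.7777 d.
D_c = (0.297/0.961) × 9.358 × e^(−0.297×0.7777) = 0.3091 × 9.358 × 0.7938 = 2.296 mg/L.
Minimum DO = 9.88 − 2.296 = 7.584 mg/L.

t_c ≈ 0.778 d; minimum DO ≈ 7.58 mg/L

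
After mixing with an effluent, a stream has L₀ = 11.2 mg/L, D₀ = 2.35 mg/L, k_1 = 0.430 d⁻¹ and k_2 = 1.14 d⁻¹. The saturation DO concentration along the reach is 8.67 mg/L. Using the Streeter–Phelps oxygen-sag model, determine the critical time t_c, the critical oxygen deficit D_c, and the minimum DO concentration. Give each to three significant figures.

t_c ≈ 0.774 d; D_c ≈ 3.03 mg/L; min DO ≈ 5.64 mg/L

With k_2/k_1 = 2.651 and 1 − D₀(k_2−k_1)/(k_1 L₀) = 0.6536,
t_c = ln(2.651 × 0.6536) / (1.14 − 0.430) = ln(1.733) / 0.7100 = 0.5497/0.7100 = 0.7742 d.
L(t_c) = L₀ e^(−k_1 t_c) = 11.2 × 0.7168 = 8.029 mg/L, and at the critical point k_2 D_c = k_1 L, so D_c = (0.430/1.14) × 8.029 = 3.028 mg/L.
Minimum DO = C_s − D_c = 8.67 − 3.028 = 5.642 mg/L.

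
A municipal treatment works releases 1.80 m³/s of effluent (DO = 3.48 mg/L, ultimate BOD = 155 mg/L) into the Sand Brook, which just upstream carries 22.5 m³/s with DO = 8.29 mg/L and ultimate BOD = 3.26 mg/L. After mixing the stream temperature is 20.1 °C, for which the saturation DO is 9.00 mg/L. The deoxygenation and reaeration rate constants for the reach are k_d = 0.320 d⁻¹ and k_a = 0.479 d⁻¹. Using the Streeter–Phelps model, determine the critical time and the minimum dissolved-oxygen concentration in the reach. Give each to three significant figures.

Mixed DO = (22.5×8.29 + 1.80×3.48)/(22.5+1.80) = 192.8/24.30 = 7.934 mg/L.
Mixed L₀ = (22.5×3.26 + 1.80×155)/(24.30) = 352.4/24.30 = 14.50 mg/L.
Initial deficit D₀ = C_s − DO₀ = 9.00 − 7.934 = 1.066 mg/L.
t_c = (1/0.1590) ln[(0.479/0.320)(1 − 1.066×0.1590/(0.320×14.50))] = 6.289 × ln(1.442) = 2.303 d.
D_c = (0.320/0.479) × 14.50 × e^(−0.320×2.303) = 0.6681 × 14.50 × 0.4786 = 4.636 mg/L.
Minimum DO = 9.00 − 4.636 = 4.364 mg/L.

t_c ≈ 2.30 d; minimum DO ≈ 4.36 mg/L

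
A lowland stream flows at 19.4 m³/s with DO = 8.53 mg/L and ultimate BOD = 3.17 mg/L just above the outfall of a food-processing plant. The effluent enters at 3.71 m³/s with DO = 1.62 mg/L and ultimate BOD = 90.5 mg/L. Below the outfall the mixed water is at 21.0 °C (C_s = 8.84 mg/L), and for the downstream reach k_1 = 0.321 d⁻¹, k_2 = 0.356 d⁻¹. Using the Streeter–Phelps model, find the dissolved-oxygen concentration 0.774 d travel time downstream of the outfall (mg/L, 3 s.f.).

Mixed DO = (19.4×8.53 + 3.71×1.62)/(19.4+3.71) = 171.5/23.11 = 7.421 mg/L.
Mixed L₀ = (19.4×3.17 + 3.71×90.5)/(23.11) = 397.3/23.11 = 17.19 mg/L.
Initial deficit D₀ = C_s − DO₀ = 8.84 − 7.421 = 1.419 mg/L.
D(0.774) = [0.321×17.19/(0.356−0.321)](e^(−0.321×0.774) − e^(−0.356×0.774)) + 1.419 e^(−0.356×0.774)
= 157.7 × (0.7800 − 0.7592) + 1.419 × 0.7592 = 4.364 mg/L.
DO = 8.84 − 4.364 = 4.476 mg/L.

DO ≈ 4.48 mg/L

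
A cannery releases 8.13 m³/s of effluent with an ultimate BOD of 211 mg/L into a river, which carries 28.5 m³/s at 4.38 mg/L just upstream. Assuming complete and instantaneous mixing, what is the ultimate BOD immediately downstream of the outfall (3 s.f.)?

50.2 mg/L

Flow-weighted mixing: C = (Q_r C_r + Q_w C_w)/(Q_r + Q_w)
= (28.5×4.38 + 8.13×211)/(28.5 + 8.13) = 1840/36.63 = 50.24 mg/L.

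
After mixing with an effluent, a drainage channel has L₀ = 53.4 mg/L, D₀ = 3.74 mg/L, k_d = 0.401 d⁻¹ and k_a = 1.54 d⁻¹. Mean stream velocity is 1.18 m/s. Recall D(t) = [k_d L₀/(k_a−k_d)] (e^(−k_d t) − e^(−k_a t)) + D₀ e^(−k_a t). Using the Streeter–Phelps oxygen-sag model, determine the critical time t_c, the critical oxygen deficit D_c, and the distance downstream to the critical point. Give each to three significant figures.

t_c ≈ 0.987 d; D_c ≈ 9.36 mg/L; x_c ≈ 101 km

With k_a/k_d = 3.840 and 1 − D₀(k_a−k_d)/(k_d L₀) = 0.8011,
t_c = ln(3.840 × 0.8011) / (1.54 − 0.401) = ln(3.076) / 1.139 = 1.124/1.139 = 0.9866 d.
D_c = (k_d/k_a) L₀ e^(−k_d t_c) = (0.401/1.54) × 53.4 × e^(−0.401×0.9866) = 0.2604 × 53.4 × 0.6733 = 9.361 mg/L.
x_c = v t_c = 1.18 m/s × 0.9866 d × 86400 s/d = 100600 m ≈ 101 km.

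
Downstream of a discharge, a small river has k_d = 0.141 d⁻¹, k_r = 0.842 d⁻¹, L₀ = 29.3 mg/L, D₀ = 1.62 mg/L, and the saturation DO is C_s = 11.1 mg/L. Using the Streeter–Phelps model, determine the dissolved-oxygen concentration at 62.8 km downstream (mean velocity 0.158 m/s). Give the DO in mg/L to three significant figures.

DO ≈ 8.11 mg/L

Travel time t = x/v = 62.8 km / (0.158 m/s) = 62800 m / 0.158 m/s = 397500 s = 4.600 d.
k_d L₀/(k_r−k_d) = 0.141×29.3/(0.842−0.141) = 4.131/0.7010 = 5.893 mg/L.
e^(−k_d t) = e^(−0.141×4.600) = 0.5228; e^(−k_r t) = e^(−0.842×4.600) = 0.02079.
D = 5.893 × (0.5228 − 0.02079) + 1.62 × 0.02079 = 2.958 + 0.03367 = 2.992 mg/L.
DO = C_s − D = 11.1 − 2.992 = 8.108 mg/L.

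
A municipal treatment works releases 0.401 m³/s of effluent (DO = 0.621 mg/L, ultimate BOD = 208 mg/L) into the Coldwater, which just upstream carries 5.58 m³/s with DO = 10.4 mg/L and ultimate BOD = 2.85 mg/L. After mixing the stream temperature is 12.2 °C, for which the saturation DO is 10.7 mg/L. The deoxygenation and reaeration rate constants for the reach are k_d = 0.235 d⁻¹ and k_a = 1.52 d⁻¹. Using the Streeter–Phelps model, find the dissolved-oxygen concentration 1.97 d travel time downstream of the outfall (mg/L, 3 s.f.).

DO ≈ 8.89 mg/L

Mixed DO = (5.58×10.4 + 0.401×0.621)/(5.58+0.401) = 58.28/5.981 = 9.744 mg/L.
Mixed L₀ = (5.58×2.85 + 0.401×208)/(5.981) = 99.31/5.981 = 16.60 mg/L.
Initial deficit D₀ = C_s − DO₀ = 10.7 − 9.744 = 0.9556 mg/L.
D(1.97) = [0.235×16.60/(1.52−0.235)](e^(−0.235×1.97) − e^(−1.52×1.97)) + 0.9556 e^(−1.52×1.97)
= 3.037 × (0.6294 − 0.05007) + 0.9556 × 0.05007 = 1.807 mg/L.
DO = 10.7 − 1.807 = 8.893 mg/L.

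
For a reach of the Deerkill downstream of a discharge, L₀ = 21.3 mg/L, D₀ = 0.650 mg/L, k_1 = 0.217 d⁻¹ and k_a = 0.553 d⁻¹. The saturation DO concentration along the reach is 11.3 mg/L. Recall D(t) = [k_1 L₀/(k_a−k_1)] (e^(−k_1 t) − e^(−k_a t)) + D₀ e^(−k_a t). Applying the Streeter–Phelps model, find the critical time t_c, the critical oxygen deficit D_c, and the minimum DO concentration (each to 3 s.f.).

t_c ≈ 2.64 d; D_c ≈ 4.71 mg/L; min DO ≈ 6.59 mg/L

At the critical point dD/dt = 0, so k_1 L₀ e^(−k_1 t) = k_a D. Substituting D(t) from the Streeter–Phelps equation and solving for t gives
t_c = ln[(k_a/k_1)(1 − D₀(k_a−k_1)/(k_1 L₀))] / (k_a−k_1).
Here k_a−k_1 = 0.3360 d⁻¹ and 1 − D₀(k_a−k_1)/(k_1 L₀) = 1 − 0.650×0.3360/(0.217×21.3) = 0.9527, so
t_c = ln(2.548 × 0.9527) / 0.3360 = 0.8871 / 0.3360 = 2.640 d.
D_c = (k_1/k_a) L₀ e^(−k_1 t_c) = (0.217/0.553) × 21.3 × e^(−0.217×2.640) = 0.3924 × 21.3 × 0.5639 = 4.713 mg/L.
Minimum DO = C_s − D_c = 11.3 − 4.713 = 6.587 mg/L.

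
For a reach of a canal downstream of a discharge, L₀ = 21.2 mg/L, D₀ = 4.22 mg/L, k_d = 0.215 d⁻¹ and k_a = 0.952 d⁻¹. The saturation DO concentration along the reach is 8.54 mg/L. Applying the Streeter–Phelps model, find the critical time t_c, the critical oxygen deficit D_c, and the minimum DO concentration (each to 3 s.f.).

t_c = [1/(k_a−k_d)] ln[(k_a/k_d)(1 − D₀(k_a−k_d)/(k_d L₀))]
= [1/(0.952−0.215)] ln[(0.952/0.215)(1 − 4.22×0.7370/(0.215×21.2))]
= (1/0.7370) ln[4.428 × 0.3177] = 1.357 × ln(1.407) = 1.357 × 0.3411 = 0.4629 d.
L(t_c) = L₀ e^(−k_d t_c) = 21.2 × 0.9053 = 19.19 mg/L, and at the critical point k_a D_c = k_d L, so D_c = (0.215/0.952) × 19.19 = 4.334 mg/L.
Minimum DO = C_s − D_c = 8.54 − 4.334 = 4.206 mg/L.

t_c ≈ 0.463 d; D_c ≈ 4.33 mg/L; min DO ≈ 4.21 mg/L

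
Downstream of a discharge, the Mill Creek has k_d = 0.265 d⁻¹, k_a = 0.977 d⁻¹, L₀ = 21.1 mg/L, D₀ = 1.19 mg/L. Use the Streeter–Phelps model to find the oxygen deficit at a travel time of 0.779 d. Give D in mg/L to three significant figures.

k_d L₀/(k_a−k_d) = 0.265×21.1/(0.977−0.265) = 5.592/0.7120 = 7.853 mg/L.
e^(−k_d t) = e^(−0.265×0.7790) = 0.8135; e^(−k_a t) = e^(−0.977×0.7790) = 0.4672.
D = 7.853 × (0.8135 − 0.4672) + 1.19 × 0.4672 = 2.720 + 0.5559 = 3.276 mg/L.

D ≈ 3.28 mg/L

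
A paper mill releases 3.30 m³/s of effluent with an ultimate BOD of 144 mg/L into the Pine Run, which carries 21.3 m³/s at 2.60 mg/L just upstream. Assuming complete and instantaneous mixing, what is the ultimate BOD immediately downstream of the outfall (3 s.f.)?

21.6 mg/L

Flow-weighted mixing: C = (Q_r C_r + Q_w C_w)/(Q_r + Q_w)
= (21.3×2.60 + 3.30×144)/(21.3 + 3.30) = 530.6/24.60 = 21.57 mg/L.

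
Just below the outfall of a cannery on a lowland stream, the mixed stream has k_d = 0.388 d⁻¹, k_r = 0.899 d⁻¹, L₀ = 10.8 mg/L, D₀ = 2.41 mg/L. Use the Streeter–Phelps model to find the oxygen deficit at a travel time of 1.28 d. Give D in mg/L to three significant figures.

D ≈ 3.16 mg/L

k_d L₀/(k_r−k_d) = 0.388×10.8/(0.899−0.388) = 4.190/0.5110 = 8.200 mg/L.
e^(−k_d t) = e^(−0.388×1.280) = 0.6086; e^(−k_r t) = e^(−0.899×1.280) = 0.3164.
D = 8.200 × (0.6086 − 0.3164) + 2.41 × 0.3164 = 2.396 + 0.7625 = 3.158 mg/L.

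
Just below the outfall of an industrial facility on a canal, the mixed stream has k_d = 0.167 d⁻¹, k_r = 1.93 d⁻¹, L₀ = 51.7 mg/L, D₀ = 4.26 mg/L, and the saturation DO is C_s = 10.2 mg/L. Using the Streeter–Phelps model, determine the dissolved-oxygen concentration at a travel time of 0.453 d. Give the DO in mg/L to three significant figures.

k_d L₀/(k_r−k_d) = 0.167×51.7/(1.93−0.167) = 8.634/1.763 = 4.897 mg/L.
e^(−k_d t) = e^(−0.167×0.4530) = 0.9271; e^(−k_r t) = e^(−1.93×0.4530) = 0.4172.
D = 4.897 × (0.9271 − 0.4172) + 4.26 × 0.4172 = 2.498 + 1.777 = 4.275 mg/L.
DO = C_s − D = 10.2 − 4.275 = 5.925 mg/L.

DO ≈ 5.93 mg/L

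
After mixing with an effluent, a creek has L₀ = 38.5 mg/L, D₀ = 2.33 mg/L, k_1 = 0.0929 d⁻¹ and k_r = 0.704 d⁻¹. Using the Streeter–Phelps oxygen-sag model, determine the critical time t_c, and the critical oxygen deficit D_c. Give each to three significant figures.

t_c = [1/(k_r−k_1)] ln[(k_r/k_1)(1 − D₀(k_r−k_1)/(k_1 L₀))]
= [1/(0.704−0.0929)] ln[(0.704/0.0929)(1 − 2.33×0.6111/(0.0929×38.5))]
= (1/0.6111) ln[7.578 × 0.6019] = 1.636 × ln(4.561) = 1.636 × 1.518 = 2.483 d.
L(t_c) = L₀ e^(−k_1 t_c) = 38.5 × 0.7940 = 30.57 mg/L, and at the critical point k_r D_c = k_1 L, so D_c = (0.0929/0.704) × 30.57 = 4.034 mg/L.

t_c ≈ 2.48 d; D_c ≈ 4.03 mg/L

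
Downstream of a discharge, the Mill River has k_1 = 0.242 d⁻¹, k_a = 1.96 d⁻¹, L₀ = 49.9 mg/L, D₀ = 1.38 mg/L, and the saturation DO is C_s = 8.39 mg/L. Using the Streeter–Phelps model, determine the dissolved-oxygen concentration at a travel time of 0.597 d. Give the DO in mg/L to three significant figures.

DO ≈ 4.06 mg/L

k_1 L₀/(k_a−k_1) = 0.242×49.9/(1.96−0.242) = 12.08/1.718 = 7.029 mg/L.
e^(−k_1 t) = e^(−0.242×0.5970) = 0.8655; e^(−k_a t) = e^(−1.96×0.5970) = 0.3103.
D = 7.029 × (0.8655 − 0.3103) + 1.38 × 0.3103 = 3.902 + 0.4283 = 4.330 mg/L.
DO = C_s − D = 8.39 − 4.330 = 4.060 mg/L.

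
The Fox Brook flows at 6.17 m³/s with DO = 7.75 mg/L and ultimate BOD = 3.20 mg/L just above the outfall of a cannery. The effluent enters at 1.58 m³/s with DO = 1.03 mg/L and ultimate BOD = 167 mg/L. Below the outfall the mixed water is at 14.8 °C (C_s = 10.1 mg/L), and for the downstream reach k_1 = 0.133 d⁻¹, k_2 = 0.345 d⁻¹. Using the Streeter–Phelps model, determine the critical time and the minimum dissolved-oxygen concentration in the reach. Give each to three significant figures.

t_c ≈ 3.66 d; minimum DO ≈ 1.43 mg/L

Mixed DO = (6.17×7.75 + 1.58×1.03)/(6.17+1.58) = 49.44/7.750 = 6.380 mg/L.
Mixed L₀ = (6.17×3.20 + 1.58×167)/(7.750) = 283.6/7.750 = 36.59 mg/L.
Initial deficit D₀ = C_s − DO₀ = 10.1 − 6.380 = 3.720 mg/L.
t_c = (1/0.2120) ln[(0.345/0.133)(1 − 3.720×0.2120/(0.133×36.59))] = 4.717 × ln(2.174) = 3.662 d.
D_c = (0.133/0.345) × 36.59 × e^(−0.133×3.662) = 0.3855 × 36.59 × 0.6144 = 8.668 mg/L.
Minimum DO = 10.1 − 8.668 = 1.432 mg/L.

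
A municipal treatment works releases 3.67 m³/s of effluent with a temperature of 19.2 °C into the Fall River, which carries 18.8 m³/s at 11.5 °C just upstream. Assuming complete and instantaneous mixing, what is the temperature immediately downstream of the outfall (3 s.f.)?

Flow-weighted mixing: C = (Q_r C_r + Q_w C_w)/(Q_r + Q_w)
= (18.8×11.5 + 3.67×19.2)/(18.8 + 3.67) = 286.7/22.47 = 12.76 °C.

12.8 °C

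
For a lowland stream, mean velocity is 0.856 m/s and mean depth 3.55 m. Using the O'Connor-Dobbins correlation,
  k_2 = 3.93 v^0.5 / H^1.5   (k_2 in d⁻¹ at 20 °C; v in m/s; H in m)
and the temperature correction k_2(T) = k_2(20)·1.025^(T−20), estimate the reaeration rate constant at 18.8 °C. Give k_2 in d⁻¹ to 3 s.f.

k_2(20) = 3.93 × 0.856^0.5 / 3.55^1.5 = 3.93 × 0.9252 / 6.689 = 0.5436 d⁻¹.
k_2(18.8) = 0.5436 × 1.025^(18.8−20) = 0.5436 × 0.9708 = 0.5277 d⁻¹.

k_2 ≈ 0.528 d⁻¹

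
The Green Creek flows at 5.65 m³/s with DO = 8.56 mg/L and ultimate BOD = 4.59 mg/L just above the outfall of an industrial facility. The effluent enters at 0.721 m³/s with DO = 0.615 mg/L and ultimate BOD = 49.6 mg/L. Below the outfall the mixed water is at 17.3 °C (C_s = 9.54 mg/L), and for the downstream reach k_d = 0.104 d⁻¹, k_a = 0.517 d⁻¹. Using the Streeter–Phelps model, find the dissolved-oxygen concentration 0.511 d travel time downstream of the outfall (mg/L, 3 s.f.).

Mixed DO = (5.65×8.56 + 0.721×0.615)/(5.65+0.721) = 48.81/6.371 = 7.661 mg/L.
Mixed L₀ = (5.65×4.59 + 0.721×49.6)/(6.371) = 61.70/6.371 = 9.684 mg/L.
Initial deficit D₀ = C_s − DO₀ = 9.54 − 7.661 = 1.879 mg/L.
D(0.511) = [0.104×9.684/(0.517−0.104)](e^(−0.104×0.511) − e^(−0.517×0.511)) + 1.879 e^(−0.517×0.511)
= 2.439 × (0.9482 − 0.7678) + 1.879 × 0.7678 = 1.883 mg/L.
DO = 9.54 − 1.883 = 7.657 mg/L.

DO ≈ 7.66 mg/L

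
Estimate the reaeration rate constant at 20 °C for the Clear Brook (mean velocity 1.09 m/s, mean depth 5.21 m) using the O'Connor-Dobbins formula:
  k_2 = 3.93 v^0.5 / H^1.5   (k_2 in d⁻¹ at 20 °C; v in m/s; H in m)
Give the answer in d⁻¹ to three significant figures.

k_2 ≈ 0.345 d⁻¹

k_2 = 3.93 × 1.09^0.5 / 5.21^1.5 = 3.93 × 1.044 / 11.89 = 0.3450 d⁻¹.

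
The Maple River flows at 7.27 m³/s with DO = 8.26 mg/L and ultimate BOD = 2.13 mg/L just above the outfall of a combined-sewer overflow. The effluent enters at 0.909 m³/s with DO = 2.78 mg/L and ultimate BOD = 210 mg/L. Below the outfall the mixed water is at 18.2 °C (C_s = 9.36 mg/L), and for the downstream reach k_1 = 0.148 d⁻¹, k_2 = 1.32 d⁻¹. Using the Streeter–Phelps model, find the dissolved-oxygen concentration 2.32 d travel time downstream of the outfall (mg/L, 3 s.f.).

DO ≈ 7.17 mg/L

Mixed DO = (7.27×8.26 + 0.909×2.78)/(7.27+0.909) = 62.58/8.179 = 7.651 mg/L.
Mixed L₀ = (7.27×2.13 + 0.909×210)/(8.179) = 206.4/8.179 = 25.23 mg/L.
Initial deficit D₀ = C_s − DO₀ = 9.36 − 7.651 = 1.709 mg/L.
D(2.32) = [0.148×25.23/(1.32−0.148)](e^(−0.148×2.32) − e^(−1.32×2.32)) + 1.709 e^(−1.32×2.32)
= 3.186 × (0.7094 − 0.04678) + 1.709 × 0.04678 = 2.191 mg/L.
DO = 9.36 − 2.191 = 7.169 mg/L.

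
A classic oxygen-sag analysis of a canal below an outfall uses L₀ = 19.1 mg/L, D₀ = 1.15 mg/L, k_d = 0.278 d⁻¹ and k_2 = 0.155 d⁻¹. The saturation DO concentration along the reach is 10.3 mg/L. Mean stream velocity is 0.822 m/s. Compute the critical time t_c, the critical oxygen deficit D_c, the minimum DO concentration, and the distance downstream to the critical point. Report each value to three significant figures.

t_c ≈ 4.54 d; D_c ≈ 9.71 mg/L; min DO ≈ 0.592 mg/L; x_c ≈ 322 km

t_c = [1/(k_2−k_d)] ln[(k_2/k_d)(1 − D₀(k_2−k_d)/(k_d L₀))]
= [1/(0.155−0.278)] ln[(0.155/0.278)(1 − 1.15×-0.1230/(0.278×19.1))]
= (1/-0.1230) ln[0.5576 × 1.027] = -8.130 × ln(0.5724) = -8.130 × -0.5579 = 4.536 d.
L(t_c) = L₀ e^(−k_d t_c) = 19.1 × 0.2834 = 5.413 mg/L, and at the critical point k_2 D_c = k_d L, so D_c = (0.278/0.155) × 5.413 = 9.708 mg/L.
Minimum DO = C_s − D_c = 10.3 − 9.708 = 0.5922 mg/L.
x_c = v t_c = 0.822 m/s × 4.536 d × 86400 s/d = 322100 m ≈ 322 km.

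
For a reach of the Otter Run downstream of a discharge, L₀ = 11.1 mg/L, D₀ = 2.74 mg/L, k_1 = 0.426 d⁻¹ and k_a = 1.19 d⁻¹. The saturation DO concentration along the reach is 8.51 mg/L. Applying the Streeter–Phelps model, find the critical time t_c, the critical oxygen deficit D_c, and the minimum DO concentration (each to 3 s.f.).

With k_a/k_1 = 2.793 and 1 − D₀(k_a−k_1)/(k_1 L₀) = 0.5573,
t_c = ln(2.793 × 0.5573) / (1.19 − 0.426) = ln(1.557) / 0.7640 = 0.4426/0.7640 = 0.5793 d.
D_c = (k_1/k_a) L₀ e^(−k_1 t_c) = (0.426/1.19) × 11.1 × e^(−0.426×0.5793) = 0.3580 × 11.1 × 0.7813 = 3.105 mg/L.
Minimum DO = C_s − D_c = 8.51 − 3.105 = 5.405 mg/L.

t_c ≈ 0.579 d; D_c ≈ 3.10 mg/L; min DO ≈ 5.41 mg/L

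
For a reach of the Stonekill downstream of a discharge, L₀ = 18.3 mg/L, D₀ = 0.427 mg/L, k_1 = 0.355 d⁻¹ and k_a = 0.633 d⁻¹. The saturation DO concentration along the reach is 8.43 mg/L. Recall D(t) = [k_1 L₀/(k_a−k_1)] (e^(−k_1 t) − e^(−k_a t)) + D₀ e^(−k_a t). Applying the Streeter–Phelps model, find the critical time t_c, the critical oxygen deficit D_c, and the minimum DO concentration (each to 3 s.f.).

t_c ≈ 2.01 d; D_c ≈ 5.02 mg/L; min DO ≈ 3.41 mg/L

At the critical point dD/dt = 0, so k_1 L₀ e^(−k_1 t) = k_a D. Substituting D(t) from the Streeter–Phelps equation and solving for t gives
t_c = ln[(k_a/k_1)(1 − D₀(k_a−k_1)/(k_1 L₀))] / (k_a−k_1).
Here k_a−k_1 = 0.2780 d⁻¹ and 1 − D₀(k_a−k_1)/(k_1 L₀) = 1 − 0.427×0.2780/(0.355×18.3) = 0.9817, so
t_c = ln(1.783 × 0.9817) / 0.2780 = 0.5599 / 0.2780 = 2.014 d.
L(t_c) = L₀ e^(−k_1 t_c) = 18.3 × 0.4892 = 8.952 mg/L, and at the critical point k_a D_c = k_1 L, so D_c = (0.355/0.633) × 8.952 = 5.021 mg/L.
Minimum DO = C_s − D_c = 8.43 − 5.021 = 3.409 mg/L.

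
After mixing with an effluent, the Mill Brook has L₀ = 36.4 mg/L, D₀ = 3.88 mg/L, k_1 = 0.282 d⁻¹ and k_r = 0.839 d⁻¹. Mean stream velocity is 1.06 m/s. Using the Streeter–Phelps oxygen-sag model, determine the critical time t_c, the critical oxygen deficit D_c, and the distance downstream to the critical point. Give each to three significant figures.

At the critical point dD/dt = 0, so k_1 L₀ e^(−k_1 t) = k_r D. Substituting D(t) from the Streeter–Phelps equation and solving for t gives
t_c = ln[(k_r/k_1)(1 − D₀(k_r−k_1)/(k_1 L₀))] / (k_r−k_1).
Here k_r−k_1 = 0.5570 d⁻¹ and 1 − D₀(k_r−k_1)/(k_1 L₀) = 1 − 3.88×0.5570/(0.282×36.4) = 0.7895, so
t_c = ln(2.975 × 0.7895) / 0.5570 = 0.8539 / 0.5570 = 1.533 d.
D_c = (k_1/k_r) L₀ e^(−k_1 t_c) = (0.282/0.839) × 36.4 × e^(−0.282×1.533) = 0.3361 × 36.4 × 0.6490 = 7.940 mg/L.
x_c = v t_c = 1.06 m/s × 1.533 d × 86400 s/d = 140400 m ≈ 140 km.

t_c ≈ 1.53 d; D_c ≈ 7.94 mg/L; x_c ≈ 140 km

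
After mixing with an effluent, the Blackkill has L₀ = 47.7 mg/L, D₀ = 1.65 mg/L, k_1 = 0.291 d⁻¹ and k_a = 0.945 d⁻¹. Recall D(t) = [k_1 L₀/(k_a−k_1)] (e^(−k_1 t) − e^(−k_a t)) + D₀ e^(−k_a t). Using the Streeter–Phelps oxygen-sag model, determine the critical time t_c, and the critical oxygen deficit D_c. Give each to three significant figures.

With k_a/k_1 = 3.247 and 1 − D₀(k_a−k_1)/(k_1 L₀) = 0.9223,
t_c = ln(3.247 × 0.9223) / (0.945 − 0.291) = ln(2.995) / 0.6540 = 1.097/0.6540 = 1.677 d.
L(t_c) = L₀ e^(−k_1 t_c) = 47.7 × 0.6138 = 29.28 mg/L, and at the critical point k_a D_c = k_1 L, so D_c = (0.291/0.945) × 29.28 = 9.016 mg/L.

t_c ≈ 1.68 d; D_c ≈ 9.02 mg/L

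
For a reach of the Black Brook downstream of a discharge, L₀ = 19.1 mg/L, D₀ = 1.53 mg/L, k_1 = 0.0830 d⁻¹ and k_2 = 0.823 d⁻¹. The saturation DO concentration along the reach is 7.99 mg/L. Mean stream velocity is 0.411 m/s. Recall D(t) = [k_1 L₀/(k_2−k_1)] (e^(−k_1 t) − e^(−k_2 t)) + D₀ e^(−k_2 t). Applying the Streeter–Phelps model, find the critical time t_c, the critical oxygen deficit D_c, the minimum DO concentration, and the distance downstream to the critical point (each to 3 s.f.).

t_c ≈ 1.41 d; D_c ≈ 1.71 mg/L; min DO ≈ 6.28 mg/L; x_c ≈ 50.0 km

At the critical point dD/dt = 0, so k_1 L₀ e^(−k_1 t) = k_2 D. Substituting D(t) from the Streeter–Phelps equation and solving for t gives
t_c = ln[(k_2/k_1)(1 − D₀(k_2−k_1)/(k_1 L₀))] / (k_2−k_1).
Here k_2−k_1 = 0.7400 d⁻¹ and 1 − D₀(k_2−k_1)/(k_1 L₀) = 1 − 1.53×0.7400/(0.0830×19.1) = 0.2858, so
t_c = ln(9.916 × 0.2858) / 0.7400 = 1.042 / 0.7400 = 1.408 d.
L(t_c) = L₀ e^(−k_1 t_c) = 19.1 × 0.8897 = 16.99 mg/L, and at the critical point k_2 D_c = k_1 L, so D_c = (0.0830/0.823) × 16.99 = 1.714 mg/L.
Minimum DO = C_s − D_c = 7.99 − 1.714 = 6.276 mg/L.
x_c = v t_c = 0.411 m/s × 1.408 d × 86400 s/d = 49990 m ≈ 50.0 km.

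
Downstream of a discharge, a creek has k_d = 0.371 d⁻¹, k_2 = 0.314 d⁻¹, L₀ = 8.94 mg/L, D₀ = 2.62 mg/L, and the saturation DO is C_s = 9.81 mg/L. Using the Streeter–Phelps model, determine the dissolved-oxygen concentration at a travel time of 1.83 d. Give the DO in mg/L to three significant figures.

DO ≈ 5.09 mg/L

k_d L₀/(k_2−k_d) = 0.371×8.94/(0.314−0.371) = 3.317/-0.05700 = -58.19 mg/L.
e^(−k_d t) = e^(−0.371×1.830) = 0.5072; e^(−k_2 t) = e^(−0.314×1.830) = 0.5629.
D = -58.19 × (0.5072 − 0.5629) + 2.62 × 0.5629 = 3.245 + 1.475 = 4.719 mg/L.
DO = C_s − D = 9.81 − 4.719 = 5.091 mg/L.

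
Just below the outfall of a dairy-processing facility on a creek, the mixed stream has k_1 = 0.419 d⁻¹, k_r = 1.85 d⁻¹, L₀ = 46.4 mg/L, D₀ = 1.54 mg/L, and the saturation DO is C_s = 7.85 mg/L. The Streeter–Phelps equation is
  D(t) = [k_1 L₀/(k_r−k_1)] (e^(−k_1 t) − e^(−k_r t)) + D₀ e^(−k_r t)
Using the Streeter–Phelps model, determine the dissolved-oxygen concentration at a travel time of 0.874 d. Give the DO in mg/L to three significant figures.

k_1 L₀/(k_r−k_1) = 0.419×46.4/(1.85−0.419) = 19.44/1.431 = 13.59 mg/L.
e^(−k_1 t) = e^(−0.419×0.8740) = 0.6934; e^(−k_r t) = e^(−1.85×0.8740) = 0.1985.
D = 13.59 × (0.6934 − 0.1985) + 1.54 × 0.1985 = 6.723 + 0.3057 = 7.029 mg/L.
DO = C_s − D = 7.85 − 7.029 = 0.8213 mg/L.

DO ≈ 0.821 mg/L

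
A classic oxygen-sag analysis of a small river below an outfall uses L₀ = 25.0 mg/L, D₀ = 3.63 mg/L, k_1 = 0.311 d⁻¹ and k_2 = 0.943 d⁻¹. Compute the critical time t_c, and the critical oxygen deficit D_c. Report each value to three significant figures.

t_c ≈ 1.20 d; D_c ≈ 5.67 mg/L

At the critical point dD/dt = 0, so k_1 L₀ e^(−k_1 t) = k_2 D. Substituting D(t) from the Streeter–Phelps equation and solving for t gives
t_c = ln[(k_2/k_1)(1 − D₀(k_2−k_1)/(k_1 L₀))] / (k_2−k_1).
Here k_2−k_1 = 0.6320 d⁻¹ and 1 − D₀(k_2−k_1)/(k_1 L₀) = 1 − 3.63×0.6320/(0.311×25.0) = 0.7049, so
t_c = ln(3.032 × 0.7049) / 0.6320 = 0.7596 / 0.6320 = 1.202 d.
L(t_c) = L₀ e^(−k_1 t_c) = 25.0 × 0.6881 = 17.20 mg/L, and at the critical point k_2 D_c = k_1 L, so D_c = (0.311/0.943) × 17.20 = 5.673 mg/L.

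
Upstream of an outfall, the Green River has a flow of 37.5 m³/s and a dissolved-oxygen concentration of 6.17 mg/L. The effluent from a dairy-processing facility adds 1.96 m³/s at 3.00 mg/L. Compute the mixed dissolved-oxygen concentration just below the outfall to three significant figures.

Flow-weighted mixing: C = (Q_r C_r + Q_w C_w)/(Q_r + Q_w)
= (37.5×6.17 + 1.96×3.00)/(37.5 + 1.96) = 237.3/39.46 = 6.013 mg/L.

6.01 mg/L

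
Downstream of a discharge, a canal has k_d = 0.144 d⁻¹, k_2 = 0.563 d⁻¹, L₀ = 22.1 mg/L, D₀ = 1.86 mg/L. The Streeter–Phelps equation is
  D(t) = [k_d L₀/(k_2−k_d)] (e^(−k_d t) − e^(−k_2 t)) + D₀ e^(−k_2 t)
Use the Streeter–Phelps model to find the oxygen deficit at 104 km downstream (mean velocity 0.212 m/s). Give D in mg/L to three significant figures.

D ≈ 3.12 mg/L

Travel time t = x/v = 104 km / (0.212 m/s) = 104000 m / 0.212 m/s = 490600 s = 5.678 d.
k_d L₀/(k_2−k_d) = 0.144×22.1/(0.563−0.144) = 3.182/0.4190 = 7.595 mg/L.
e^(−k_d t) = e^(−0.144×5.678) = 0.4415; e^(−k_2 t) = e^(−0.563×5.678) = 0.04090.
D = 7.595 × (0.4415 − 0.04090) + 1.86 × 0.04090 = 3.043 + 0.07607 = 3.119 mg/L.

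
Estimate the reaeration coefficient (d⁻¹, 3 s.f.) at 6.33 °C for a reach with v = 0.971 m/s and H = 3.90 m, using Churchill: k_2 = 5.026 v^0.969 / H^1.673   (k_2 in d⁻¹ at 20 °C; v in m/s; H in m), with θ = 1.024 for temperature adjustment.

k_2(20) = 5.026 × 0.971^0.969 / 3.90^1.673 = 5.026 × 0.9719 / 9.747 = 0.5012 d⁻¹.
k_2(6.33) = 0.5012 × 1.024^(6.33−20) = 0.5012 × 0.7231 = 0.3624 d⁻¹.

k_2 ≈ 0.362 d⁻¹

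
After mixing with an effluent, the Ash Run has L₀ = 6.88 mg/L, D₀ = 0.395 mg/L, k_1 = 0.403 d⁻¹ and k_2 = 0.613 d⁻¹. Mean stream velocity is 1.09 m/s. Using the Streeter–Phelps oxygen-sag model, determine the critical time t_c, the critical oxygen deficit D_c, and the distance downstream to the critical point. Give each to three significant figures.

t_c ≈ 1.85 d; D_c ≈ 2.14 mg/L; x_c ≈ 174 km

At the critical point dD/dt = 0, so k_1 L₀ e^(−k_1 t) = k_2 D. Substituting D(t) from the Streeter–Phelps equation and solving for t gives
t_c = ln[(k_2/k_1)(1 − D₀(k_2−k_1)/(k_1 L₀))] / (k_2−k_1).
Here k_2−k_1 = 0.2100 d⁻¹ and 1 − D₀(k_2−k_1)/(k_1 L₀) = 1 − 0.395×0.2100/(0.403×6.88) = 0.9701, so
t_c = ln(1.521 × 0.9701) / 0.2100 = 0.3891 / 0.2100 = 1.853 d.
D_c = (k_1/k_2) L₀ e^(−k_1 t_c) = (0.403/0.613) × 6.88 × e^(−0.403×1.853) = 0.6574 × 6.88 × 0.4740 = 2.144 mg/L.
x_c = v t_c = 1.09 m/s × 1.853 d × 86400 s/d = 174500 m ≈ 174 km.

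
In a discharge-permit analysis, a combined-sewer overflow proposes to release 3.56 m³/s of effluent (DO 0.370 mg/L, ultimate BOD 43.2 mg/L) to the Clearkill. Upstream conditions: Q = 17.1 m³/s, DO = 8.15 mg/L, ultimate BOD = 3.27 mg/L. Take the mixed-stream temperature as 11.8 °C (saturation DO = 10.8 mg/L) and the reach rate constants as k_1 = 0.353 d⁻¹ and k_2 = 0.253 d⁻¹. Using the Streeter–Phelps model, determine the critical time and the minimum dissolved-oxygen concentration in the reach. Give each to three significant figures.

t_c ≈ 2.27 d; minimum DO ≈ 4.46 mg/L

Mixed DO = (17.1×8.15 + 3.56×0.370)/(17.1+3.56) = 140.7/20.66 = 6.809 mg/L.
Mixed L₀ = (17.1×3.27 + 3.56×43.2)/(20.66) = 209.7/20.66 = 10.15 mg/L.
Initial deficit D₀ = C_s − DO₀ = 10.8 − 6.809 = 3.991 mg/L.
t_c = (1/-0.1000) ln[(0.253/0.353)(1 − 3.991×-0.1000/(0.353×10.15))] = -10.00 × ln(0.7965) = 2.275 d.
D_c = (0.353/0.253) × 10.15 × e^(−0.353×2.275) = 1.395 × 10.15 × 0.4480 = 6.344 mg/L.
Minimum DO = 10.8 − 6.344 = 4.456 mg/L.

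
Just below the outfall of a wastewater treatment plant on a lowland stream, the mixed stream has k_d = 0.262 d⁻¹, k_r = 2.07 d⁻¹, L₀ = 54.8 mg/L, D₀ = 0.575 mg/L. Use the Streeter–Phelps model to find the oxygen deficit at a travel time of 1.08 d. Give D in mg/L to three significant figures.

D ≈ 5.20 mg/L

k_d L₀/(k_r−k_d) = 0.262×54.8/(2.07−0.262) = 14.36/1.808 = 7.941 mg/L.
e^(−k_d t) = e^(−0.262×1.080) = 0.7535; e^(−k_r t) = e^(−2.07×1.080) = 0.1069.
D = 7.941 × (0.7535 − 0.1069) + 0.575 × 0.1069 = 5.135 + 0.06148 = 5.196 mg/L.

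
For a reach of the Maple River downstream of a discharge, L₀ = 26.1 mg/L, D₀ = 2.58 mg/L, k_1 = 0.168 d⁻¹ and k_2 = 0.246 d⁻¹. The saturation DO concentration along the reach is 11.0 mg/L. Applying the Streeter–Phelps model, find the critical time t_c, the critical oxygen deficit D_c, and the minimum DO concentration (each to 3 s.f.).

t_c = [1/(k_2−k_1)] ln[(k_2/k_1)(1 − D₀(k_2−k_1)/(k_1 L₀))]
= [1/(0.246−0.168)] ln[(0.246/0.168)(1 − 2.58×0.07800/(0.168×26.1))]
= (1/0.07800) ln[1.464 × 0.9541] = 12.82 × ln(1.397) = 12.82 × 0.3344 = 4.287 d.
D_c = (k_1/k_2) L₀ e^(−k_1 t_c) = (0.168/0.246) × 26.1 × e^(−0.168×4.287) = 0.6829 × 26.1 × 0.4866 = 8.674 mg/L.
Minimum DO = C_s − D_c = 11.0 − 8.674 = 2.326 mg/L.

t_c ≈ 4.29 d; D_c ≈ 8.67 mg/L; min DO ≈ 2.33 mg/L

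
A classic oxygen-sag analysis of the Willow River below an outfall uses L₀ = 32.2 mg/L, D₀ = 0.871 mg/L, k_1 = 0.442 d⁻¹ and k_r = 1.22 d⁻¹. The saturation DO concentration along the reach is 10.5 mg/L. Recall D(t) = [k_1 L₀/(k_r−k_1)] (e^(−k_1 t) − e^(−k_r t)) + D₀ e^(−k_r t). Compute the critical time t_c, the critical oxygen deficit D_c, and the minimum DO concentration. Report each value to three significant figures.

t_c ≈ 1.24 d; D_c ≈ 6.74 mg/L; min DO ≈ 3.76 mg/L

t_c = [1/(k_r−k_1)] ln[(k_r/k_1)(1 − D₀(k_r−k_1)/(k_1 L₀))]
= [1/(1.22−0.442)] ln[(1.22/0.442)(1 − 0.871×0.7780/(0.442×32.2))]
= (1/0.7780) ln[2.760 × 0.9524] = 1.285 × ln(2.629) = 1.285 × 0.9665 = 1.242 d.
D_c = (k_1/k_r) L₀ e^(−k_1 t_c) = (0.442/1.22) × 32.2 × e^(−0.442×1.242) = 0.3623 × 32.2 × 0.5775 = 6.737 mg/L.
Minimum DO = C_s − D_c = 10.5 − 6.737 = 3.763 mg/L.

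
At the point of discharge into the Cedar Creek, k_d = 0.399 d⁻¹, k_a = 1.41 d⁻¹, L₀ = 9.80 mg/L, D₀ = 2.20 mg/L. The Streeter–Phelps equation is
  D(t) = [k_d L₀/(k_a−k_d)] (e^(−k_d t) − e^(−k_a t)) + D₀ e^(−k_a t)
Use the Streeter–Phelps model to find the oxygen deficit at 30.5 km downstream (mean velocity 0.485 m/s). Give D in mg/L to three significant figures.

D ≈ 2.30 mg/L

Travel time t = x/v = 30.5 km / (0.485 m/s) = 30500 m / 0.485 m/s = 62890 s = 0.7279 d.
k_d L₀/(k_a−k_d) = 0.399×9.80/(1.41−0.399) = 3.910/1.011 = 3.868 mg/L.
e^(−k_d t) = e^(−0.399×0.7279) = 0.7480; e^(−k_a t) = e^(−1.41×0.7279) = 0.3583.
D = 3.868 × (0.7480 − 0.3583) + 2.20 × 0.3583 = 1.507 + 0.7883 = 2.295 mg/L.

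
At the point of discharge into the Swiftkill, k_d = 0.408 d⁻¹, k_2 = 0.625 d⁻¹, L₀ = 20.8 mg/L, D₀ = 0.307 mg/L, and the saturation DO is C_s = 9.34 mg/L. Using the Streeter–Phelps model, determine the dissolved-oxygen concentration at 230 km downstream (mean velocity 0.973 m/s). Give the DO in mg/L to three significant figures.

Travel time t = x/v = 230 km / (0.973 m/s) = 230000 m / 0.973 m/s = 236400 s = 2.736 d.
k_d L₀/(k_2−k_d) = 0.408×20.8/(0.625−0.408) = 8.486/0.2170 = 39.11 mg/L.
e^(−k_d t) = e^(−0.408×2.736) = 0.3275; e^(−k_2 t) = e^(−0.625×2.736) = 0.1809.
D = 39.11 × (0.3275 − 0.1809) + 0.307 × 0.1809 = 5.734 + 0.05553 = 5.790 mg/L.
DO = C_s − D = 9.34 − 5.790 = 3.550 mg/L.

DO ≈ 3.55 mg/L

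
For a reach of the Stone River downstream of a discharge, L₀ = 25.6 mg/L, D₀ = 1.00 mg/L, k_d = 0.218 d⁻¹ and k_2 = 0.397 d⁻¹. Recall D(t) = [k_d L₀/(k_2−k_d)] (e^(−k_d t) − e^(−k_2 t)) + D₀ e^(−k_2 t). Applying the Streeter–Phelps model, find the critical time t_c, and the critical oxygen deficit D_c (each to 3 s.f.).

t_c ≈ 3.17 d; D_c ≈ 7.05 mg/L

t_c = [1/(k_2−k_d)] ln[(k_2/k_d)(1 − D₀(k_2−k_d)/(k_d L₀))]
= [1/(0.397−0.218)] ln[(0.397/0.218)(1 − 1.00×0.1790/(0.218×25.6))]
= (1/0.1790) ln[1.821 × 0.9679] = 5.587 × ln(1.763) = 5.587 × 0.5668 = 3.167 d.
D_c = (k_d/k_2) L₀ e^(−k_d t_c) = (0.218/0.397) × 25.6 × e^(−0.218×3.167) = 0.5491 × 25.6 × 0.5014 = 7.048 mg/L.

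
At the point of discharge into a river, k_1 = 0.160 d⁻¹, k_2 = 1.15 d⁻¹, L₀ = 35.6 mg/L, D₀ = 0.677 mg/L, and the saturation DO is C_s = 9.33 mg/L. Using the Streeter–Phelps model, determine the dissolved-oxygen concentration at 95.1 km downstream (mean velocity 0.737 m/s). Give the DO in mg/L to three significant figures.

Travel time t = x/v = 95.1 km / (0.737 m/s) = 95100 m / 0.737 m/s = 129000 s = 1.493 d.
k_1 L₀/(k_2−k_1) = 0.160×35.6/(1.15−0.160) = 5.696/0.9900 = 5.754 mg/L.
e^(−k_1 t) = e^(−0.160×1.493) = 0.7874; e^(−k_2 t) = e^(−1.15×1.493) = 0.1795.
D = 5.754 × (0.7874 − 0.1795) + 0.677 × 0.1795 = 3.498 + 0.1215 = 3.619 mg/L.
DO = C_s − D = 9.33 − 3.619 = 5.711 mg/L.

DO ≈ 5.71 mg/L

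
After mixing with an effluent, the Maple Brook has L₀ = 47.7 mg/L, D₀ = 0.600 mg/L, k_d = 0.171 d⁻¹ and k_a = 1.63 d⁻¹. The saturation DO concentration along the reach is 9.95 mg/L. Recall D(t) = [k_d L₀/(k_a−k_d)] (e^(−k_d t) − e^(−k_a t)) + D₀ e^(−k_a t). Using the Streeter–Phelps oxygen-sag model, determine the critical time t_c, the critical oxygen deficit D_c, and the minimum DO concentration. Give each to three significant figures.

t_c ≈ 1.47 d; D_c ≈ 3.89 mg/L; min DO ≈ 6.06 mg/L

t_c = [1/(k_a−k_d)] ln[(k_a/k_d)(1 − D₀(k_a−k_d)/(k_d L₀))]
= [1/(1.63−0.171)] ln[(1.63/0.171)(1 − 0.600×1.459/(0.171×47.7))]
= (1/1.459) ln[9.532 × 0.8927] = 0.6854 × ln(8.509) = 0.6854 × 2.141 = 1.468 d.
D_c = (k_d/k_a) L₀ e^(−k_d t_c) = (0.171/1.63) × 47.7 × e^(−0.171×1.468) = 0.1049 × 47.7 × 0.7781 = 3.894 mg/L.
Minimum DO = C_s − D_c = 9.95 − 3.894 = 6.056 mg/L.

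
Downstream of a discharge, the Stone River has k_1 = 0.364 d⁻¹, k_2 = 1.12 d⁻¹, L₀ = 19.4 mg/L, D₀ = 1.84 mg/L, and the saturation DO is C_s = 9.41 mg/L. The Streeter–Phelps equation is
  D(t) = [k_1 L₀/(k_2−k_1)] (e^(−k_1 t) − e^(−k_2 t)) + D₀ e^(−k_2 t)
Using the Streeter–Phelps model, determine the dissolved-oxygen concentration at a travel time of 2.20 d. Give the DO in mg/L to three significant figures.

k_1 L₀/(k_2−k_1) = 0.364×19.4/(1.12−0.364) = 7.062/0.7560 = 9.341 mg/L.
e^(−k_1 t) = e^(−0.364×2.200) = 0.4490; e^(−k_2 t) = e^(−1.12×2.200) = 0.08509.
D = 9.341 × (0.4490 − 0.08509) + 1.84 × 0.08509 = 3.399 + 0.1566 = 3.555 mg/L.
DO = C_s − D = 9.41 − 3.555 = 5.855 mg/L.

DO ≈ 5.85 mg/L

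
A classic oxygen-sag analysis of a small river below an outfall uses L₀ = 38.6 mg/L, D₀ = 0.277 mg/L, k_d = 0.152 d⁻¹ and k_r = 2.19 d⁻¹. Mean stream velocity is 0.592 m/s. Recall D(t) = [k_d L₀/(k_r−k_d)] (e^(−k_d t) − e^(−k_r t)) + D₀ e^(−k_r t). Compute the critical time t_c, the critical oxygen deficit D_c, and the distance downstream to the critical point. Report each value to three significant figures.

t_c ≈ 1.26 d; D_c ≈ 2.21 mg/L; x_c ≈ 64.4 km

With k_r/k_d = 14.41 and 1 − D₀(k_r−k_d)/(k_d L₀) = 0.9038,
t_c = ln(14.41 × 0.9038) / (2.19 − 0.152) = ln(13.02) / 2.038 = 2.567/2.038 = 1.259 d.
L(t_c) = L₀ e^(−k_d t_c) = 38.6 × 0.8258 = 31.88 mg/L, and at the critical point k_r D_c = k_d L, so D_c = (0.152/2.19) × 31.88 = 2.212 mg/L.
x_c = v t_c = 0.592 m/s × 1.259 d × 86400 s/d = 64420 m ≈ 64.4 km.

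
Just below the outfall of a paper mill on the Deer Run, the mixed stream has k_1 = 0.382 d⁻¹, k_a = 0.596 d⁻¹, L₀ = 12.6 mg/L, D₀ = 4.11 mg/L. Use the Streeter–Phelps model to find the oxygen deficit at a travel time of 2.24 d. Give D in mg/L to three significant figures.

k_1 L₀/(k_a−k_1) = 0.382×12.6/(0.596−0.382) = 4.813/0.2140 = 22.49 mg/L.
e^(−k_1 t) = e^(−0.382×2.240) = 0.4250; e^(−k_a t) = e^(−0.596×2.240) = 0.2631.
D = 22.49 × (0.4250 − 0.2631) + 4.11 × 0.2631 = 3.640 + 1.082 = 4.722 mg/L.

D ≈ 4.72 mg/L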